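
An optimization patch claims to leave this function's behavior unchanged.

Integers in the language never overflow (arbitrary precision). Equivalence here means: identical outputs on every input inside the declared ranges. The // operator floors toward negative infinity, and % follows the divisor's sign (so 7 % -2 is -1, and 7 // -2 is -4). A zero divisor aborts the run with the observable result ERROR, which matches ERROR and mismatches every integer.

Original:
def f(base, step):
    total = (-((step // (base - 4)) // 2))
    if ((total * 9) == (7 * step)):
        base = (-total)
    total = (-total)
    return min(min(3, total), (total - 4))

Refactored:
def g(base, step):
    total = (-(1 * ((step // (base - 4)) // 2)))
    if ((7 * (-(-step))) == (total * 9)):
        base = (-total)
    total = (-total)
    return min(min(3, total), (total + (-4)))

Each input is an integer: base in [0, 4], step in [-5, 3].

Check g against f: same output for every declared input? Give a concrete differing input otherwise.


The two versions differ — the changes include constant usage differs, arithmetic usage differs.
Spot check at base=0, step=-4 — f: total=0, then ((total * 9) == (7 * step)) is false, then total=0, then returns -4. g: total=0, then ((7 * (-(-step))) == (total * 9)) is false, then total=0, then returns -4. Both give -4.
Across all 45 domain points the two functions coincide.
verdict: equivalent


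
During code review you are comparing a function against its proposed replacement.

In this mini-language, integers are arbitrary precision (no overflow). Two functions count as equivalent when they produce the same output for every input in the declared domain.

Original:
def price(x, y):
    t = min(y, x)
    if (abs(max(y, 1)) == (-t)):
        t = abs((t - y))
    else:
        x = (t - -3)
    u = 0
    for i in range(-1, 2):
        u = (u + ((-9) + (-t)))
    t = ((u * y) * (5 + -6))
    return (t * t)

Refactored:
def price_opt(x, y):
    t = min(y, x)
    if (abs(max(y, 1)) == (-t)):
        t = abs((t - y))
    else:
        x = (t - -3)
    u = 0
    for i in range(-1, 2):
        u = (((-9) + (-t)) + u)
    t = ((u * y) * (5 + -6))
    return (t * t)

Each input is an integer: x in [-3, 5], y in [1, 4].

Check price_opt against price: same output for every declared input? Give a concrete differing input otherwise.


Changes here: same computation, different form; the full 36-point sweep finds no disagreement.
verdict: equivalent


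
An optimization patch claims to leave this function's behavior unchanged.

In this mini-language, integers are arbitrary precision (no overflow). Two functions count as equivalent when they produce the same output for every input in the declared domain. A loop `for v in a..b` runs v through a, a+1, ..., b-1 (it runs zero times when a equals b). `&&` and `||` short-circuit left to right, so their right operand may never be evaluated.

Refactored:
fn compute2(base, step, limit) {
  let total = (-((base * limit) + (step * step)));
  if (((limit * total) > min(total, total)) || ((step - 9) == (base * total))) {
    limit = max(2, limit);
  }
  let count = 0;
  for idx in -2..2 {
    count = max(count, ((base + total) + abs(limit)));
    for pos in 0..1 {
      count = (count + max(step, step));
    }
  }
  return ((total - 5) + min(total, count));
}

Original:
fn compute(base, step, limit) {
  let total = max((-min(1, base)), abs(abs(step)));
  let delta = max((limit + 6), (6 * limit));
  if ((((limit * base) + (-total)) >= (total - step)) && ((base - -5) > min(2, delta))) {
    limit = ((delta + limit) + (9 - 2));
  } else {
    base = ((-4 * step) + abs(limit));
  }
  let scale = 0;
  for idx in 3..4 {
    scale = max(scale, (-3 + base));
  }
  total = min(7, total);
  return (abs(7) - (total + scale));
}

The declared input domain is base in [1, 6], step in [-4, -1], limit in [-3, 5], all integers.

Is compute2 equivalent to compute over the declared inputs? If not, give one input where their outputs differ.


Run the pair on base=1, step=-4, limit=-3.
compute: total = 4; delta = 3; ((((limit * base) + (-total)) >= (total - step)) && ((base - -5) > min(2, delta))) -> false; base = 19; scale = 0; [idx=3]; scale = 16; total = 4; return -13
compute2: total = -13; (((limit * total) > min(total, total)) || ((step - 9) == (base * total))) -> true; limit = 2; count = 0; [idx=-2]; count = 0; [pos=0]; count = -4; [idx=-1]; count = -4; [pos=0]; count = -8; [idx=0]; count = -8; [pos=0]; count = -12; [idx=1]; count = -10; [pos=0]; count = -14; return -32
-13 and -32 differ, so these are not the same function on this domain.
verdict: not equivalent; witness: base=1, step=-4, limit=-3


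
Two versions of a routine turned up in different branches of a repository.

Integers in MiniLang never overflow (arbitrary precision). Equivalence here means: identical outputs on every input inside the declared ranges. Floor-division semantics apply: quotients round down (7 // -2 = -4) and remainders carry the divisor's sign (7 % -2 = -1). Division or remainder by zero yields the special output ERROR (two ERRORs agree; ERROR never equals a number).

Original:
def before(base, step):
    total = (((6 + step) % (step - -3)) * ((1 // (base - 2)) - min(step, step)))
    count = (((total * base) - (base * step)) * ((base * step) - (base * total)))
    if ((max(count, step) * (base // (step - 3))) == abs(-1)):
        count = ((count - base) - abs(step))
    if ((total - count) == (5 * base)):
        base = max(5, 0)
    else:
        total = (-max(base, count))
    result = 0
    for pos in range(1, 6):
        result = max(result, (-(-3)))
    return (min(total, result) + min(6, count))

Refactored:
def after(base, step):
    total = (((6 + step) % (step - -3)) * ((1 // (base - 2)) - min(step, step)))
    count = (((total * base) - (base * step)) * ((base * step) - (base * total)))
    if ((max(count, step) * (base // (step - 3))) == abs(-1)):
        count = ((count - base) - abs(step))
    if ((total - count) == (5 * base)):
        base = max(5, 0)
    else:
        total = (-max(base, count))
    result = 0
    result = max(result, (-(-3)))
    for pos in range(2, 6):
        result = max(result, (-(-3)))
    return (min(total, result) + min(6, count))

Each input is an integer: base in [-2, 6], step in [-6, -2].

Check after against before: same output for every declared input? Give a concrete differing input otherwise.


This is a faithful refactor — statement counts differ; and loop structure differs; and constant usage differs; and min/max/abs usage differs, but the computed results match everywhere.
One worked example (base=4, step=-3) — before: divide-by-zero, output ERROR; after: divide-by-zero, output ERROR; agreement on ERROR.
Across all 45 domain points the two functions coincide.
verdict: equivalent


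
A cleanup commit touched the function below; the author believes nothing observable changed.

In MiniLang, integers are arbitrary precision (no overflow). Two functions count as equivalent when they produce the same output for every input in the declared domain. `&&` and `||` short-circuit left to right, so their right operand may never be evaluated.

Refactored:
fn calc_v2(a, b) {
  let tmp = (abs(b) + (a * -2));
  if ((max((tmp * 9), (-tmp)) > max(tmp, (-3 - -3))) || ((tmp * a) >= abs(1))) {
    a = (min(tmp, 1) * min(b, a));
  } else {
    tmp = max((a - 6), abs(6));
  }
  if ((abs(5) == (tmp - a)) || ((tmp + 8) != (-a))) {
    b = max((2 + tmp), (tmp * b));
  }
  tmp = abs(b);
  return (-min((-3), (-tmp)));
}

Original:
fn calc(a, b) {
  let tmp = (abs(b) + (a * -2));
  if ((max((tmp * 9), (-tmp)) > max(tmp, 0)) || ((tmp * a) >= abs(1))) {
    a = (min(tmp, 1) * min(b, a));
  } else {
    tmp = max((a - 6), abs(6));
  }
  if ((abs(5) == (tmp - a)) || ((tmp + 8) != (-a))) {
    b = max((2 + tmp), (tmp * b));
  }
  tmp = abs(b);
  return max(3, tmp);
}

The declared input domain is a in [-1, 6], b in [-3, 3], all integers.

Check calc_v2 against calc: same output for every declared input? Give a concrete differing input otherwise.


Differences: min/max/abs usage differs; constant usage differs; arithmetic usage differs — yet all 56 inputs agree.
verdict: equivalent


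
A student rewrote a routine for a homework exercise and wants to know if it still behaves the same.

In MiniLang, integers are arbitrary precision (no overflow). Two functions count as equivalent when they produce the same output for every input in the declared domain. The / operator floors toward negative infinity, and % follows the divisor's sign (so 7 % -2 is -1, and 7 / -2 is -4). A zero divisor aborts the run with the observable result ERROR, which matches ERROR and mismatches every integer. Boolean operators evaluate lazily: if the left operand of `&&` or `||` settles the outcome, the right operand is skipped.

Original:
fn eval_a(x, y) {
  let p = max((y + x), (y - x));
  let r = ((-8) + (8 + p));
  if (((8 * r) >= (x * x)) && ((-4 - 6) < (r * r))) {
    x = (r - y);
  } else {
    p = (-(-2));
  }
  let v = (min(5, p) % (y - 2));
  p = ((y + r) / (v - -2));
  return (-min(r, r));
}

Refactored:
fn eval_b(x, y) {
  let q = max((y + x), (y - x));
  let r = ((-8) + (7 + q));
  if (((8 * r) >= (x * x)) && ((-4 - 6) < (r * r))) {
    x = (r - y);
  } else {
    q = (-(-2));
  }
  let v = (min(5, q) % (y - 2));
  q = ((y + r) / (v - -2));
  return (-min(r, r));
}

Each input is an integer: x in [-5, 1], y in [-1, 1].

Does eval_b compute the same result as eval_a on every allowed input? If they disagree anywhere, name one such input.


Try x=-5, y=-1.
eval_a: p := 4 | r := 4 | (((8 * r) >= (x * x)) && ((-4 - 6) < (r * r))): true | x := 5 | v := -2 | divide-by-zero, output ERROR
eval_b: q := 4 | r := 3 | (((8 * r) >= (x * x)) && ((-4 - 6) < (r * r))): false | q := 2 | v := -1 | q := 2 | result -3
ERROR vs -3 — the two versions disagree here.
verdict: not equivalent; witness: x=-5, y=-1


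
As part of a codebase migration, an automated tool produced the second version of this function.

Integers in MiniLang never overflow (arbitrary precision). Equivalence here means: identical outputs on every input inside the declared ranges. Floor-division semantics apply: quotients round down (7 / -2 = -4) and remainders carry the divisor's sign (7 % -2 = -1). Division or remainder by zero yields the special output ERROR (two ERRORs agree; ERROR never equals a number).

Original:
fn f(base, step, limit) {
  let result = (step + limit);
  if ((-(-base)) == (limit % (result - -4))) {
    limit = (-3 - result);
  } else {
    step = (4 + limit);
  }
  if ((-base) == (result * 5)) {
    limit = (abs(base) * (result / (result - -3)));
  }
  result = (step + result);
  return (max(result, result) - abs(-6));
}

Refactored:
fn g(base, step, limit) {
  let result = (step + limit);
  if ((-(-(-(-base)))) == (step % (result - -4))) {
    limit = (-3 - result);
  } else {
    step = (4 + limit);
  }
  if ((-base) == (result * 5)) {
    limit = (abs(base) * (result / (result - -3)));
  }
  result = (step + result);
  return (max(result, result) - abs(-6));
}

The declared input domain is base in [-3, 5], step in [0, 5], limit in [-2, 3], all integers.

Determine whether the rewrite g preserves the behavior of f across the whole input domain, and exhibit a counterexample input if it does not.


Run the pair on base=0, step=0, limit=-1.
f: result becomes -1; next ((-(-base)) == (limit % (result - -4))) evaluates to false; next step becomes 3; next ((-base) == (result * 5)) evaluates to false; next result becomes 2; next final value -4
g: result becomes -1; next ((-(-(-(-base)))) == (step % (result - -4))) evaluates to true; next limit becomes -2; next ((-base) == (result * 5)) evaluates to false; next result becomes -1; next final value -7
-4 vs -7 — the two versions disagree here.
verdict: not equivalent; witness: base=0, step=0, limit=-1


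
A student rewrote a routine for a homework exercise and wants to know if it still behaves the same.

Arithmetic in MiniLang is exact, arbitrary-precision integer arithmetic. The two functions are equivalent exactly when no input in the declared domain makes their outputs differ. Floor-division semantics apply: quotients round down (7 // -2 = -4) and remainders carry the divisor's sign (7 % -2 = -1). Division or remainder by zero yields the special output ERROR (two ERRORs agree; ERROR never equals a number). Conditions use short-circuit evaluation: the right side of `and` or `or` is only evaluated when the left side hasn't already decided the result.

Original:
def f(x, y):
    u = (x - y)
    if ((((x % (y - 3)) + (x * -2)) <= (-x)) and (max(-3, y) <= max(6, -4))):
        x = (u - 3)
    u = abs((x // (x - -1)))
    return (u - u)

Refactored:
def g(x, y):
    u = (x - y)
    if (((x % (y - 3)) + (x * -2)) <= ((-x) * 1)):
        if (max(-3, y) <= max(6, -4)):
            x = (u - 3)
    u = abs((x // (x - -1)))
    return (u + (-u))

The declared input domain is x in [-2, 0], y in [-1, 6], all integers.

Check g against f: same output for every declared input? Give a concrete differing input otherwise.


Comparing the listings, the differences include: arithmetic usage differs, plus statement counts differ, plus boolean connective usage differs, plus constant usage differs, plus branching structure differs.
Spot check at x=0, y=3 — f: u = -3; division by zero -> ERROR. g: u = -3; division by zero -> ERROR. Both give ERROR.
An exhaustive pass over the 24 declared inputs shows identical outputs.
verdict: equivalent


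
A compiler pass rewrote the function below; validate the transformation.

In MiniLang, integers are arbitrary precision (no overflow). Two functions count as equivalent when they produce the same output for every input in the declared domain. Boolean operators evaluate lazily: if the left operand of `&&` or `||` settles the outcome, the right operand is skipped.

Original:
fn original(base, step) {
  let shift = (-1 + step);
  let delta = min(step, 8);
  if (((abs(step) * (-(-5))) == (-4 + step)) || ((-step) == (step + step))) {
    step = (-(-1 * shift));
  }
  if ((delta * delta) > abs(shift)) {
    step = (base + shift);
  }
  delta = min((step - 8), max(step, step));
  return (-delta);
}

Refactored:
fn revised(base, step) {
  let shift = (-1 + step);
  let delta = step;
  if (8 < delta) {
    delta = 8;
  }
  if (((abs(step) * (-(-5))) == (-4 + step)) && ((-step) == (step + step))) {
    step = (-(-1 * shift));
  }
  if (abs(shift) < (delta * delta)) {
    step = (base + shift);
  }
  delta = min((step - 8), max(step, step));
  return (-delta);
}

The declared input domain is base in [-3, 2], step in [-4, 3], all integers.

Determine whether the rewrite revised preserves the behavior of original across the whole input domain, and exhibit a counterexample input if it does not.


Try base=-3, step=0.
original: shift = -1; delta = 0; (((abs(step) * (-(-5))) == (-4 + step)) || ((-step) == (step + step))) -> true; step = -1; ((delta * delta) > abs(shift)) -> false; delta = -9; return 9
revised: shift = -1; delta = 0; (8 < delta) -> false; (((abs(step) * (-(-5))) == (-4 + step)) && ((-step) == (step + step))) -> false; (abs(shift) < (delta * delta)) -> false; delta = -8; return 8
9 vs 8 — the two versions disagree here.
verdict: not equivalent; witness: base=-3, step=0


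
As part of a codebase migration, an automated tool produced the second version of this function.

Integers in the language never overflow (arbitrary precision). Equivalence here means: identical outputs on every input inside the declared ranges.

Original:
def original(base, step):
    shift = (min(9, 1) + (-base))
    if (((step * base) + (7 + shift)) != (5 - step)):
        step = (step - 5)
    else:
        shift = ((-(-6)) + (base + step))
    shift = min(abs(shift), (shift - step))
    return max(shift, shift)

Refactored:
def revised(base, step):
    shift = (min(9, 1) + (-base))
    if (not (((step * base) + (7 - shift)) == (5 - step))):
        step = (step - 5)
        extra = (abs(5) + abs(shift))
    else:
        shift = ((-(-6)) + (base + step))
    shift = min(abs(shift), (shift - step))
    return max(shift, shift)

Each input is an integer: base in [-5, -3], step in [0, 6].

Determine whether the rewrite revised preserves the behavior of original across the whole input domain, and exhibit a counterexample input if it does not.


Input base=-5, step=2: 1 from original versus 6 from revised.
verdict: not equivalent; witness: base=-5, step=2


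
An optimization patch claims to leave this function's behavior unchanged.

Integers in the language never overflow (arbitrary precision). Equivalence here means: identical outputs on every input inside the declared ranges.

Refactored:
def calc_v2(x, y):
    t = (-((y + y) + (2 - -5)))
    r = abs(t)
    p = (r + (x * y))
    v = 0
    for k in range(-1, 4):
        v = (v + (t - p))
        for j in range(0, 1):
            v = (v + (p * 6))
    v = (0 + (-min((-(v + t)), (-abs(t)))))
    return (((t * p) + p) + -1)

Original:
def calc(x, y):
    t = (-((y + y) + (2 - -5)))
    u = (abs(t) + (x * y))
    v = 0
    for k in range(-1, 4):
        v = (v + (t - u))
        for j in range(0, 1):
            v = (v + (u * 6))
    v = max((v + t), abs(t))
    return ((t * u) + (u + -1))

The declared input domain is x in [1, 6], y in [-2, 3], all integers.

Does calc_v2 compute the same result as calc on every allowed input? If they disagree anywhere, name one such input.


Changes here: constant usage differs, arithmetic usage differs, statement counts differ, min/max/abs usage differs, local variable names differ; the full 36-point sweep finds no disagreement.
verdict: equivalent


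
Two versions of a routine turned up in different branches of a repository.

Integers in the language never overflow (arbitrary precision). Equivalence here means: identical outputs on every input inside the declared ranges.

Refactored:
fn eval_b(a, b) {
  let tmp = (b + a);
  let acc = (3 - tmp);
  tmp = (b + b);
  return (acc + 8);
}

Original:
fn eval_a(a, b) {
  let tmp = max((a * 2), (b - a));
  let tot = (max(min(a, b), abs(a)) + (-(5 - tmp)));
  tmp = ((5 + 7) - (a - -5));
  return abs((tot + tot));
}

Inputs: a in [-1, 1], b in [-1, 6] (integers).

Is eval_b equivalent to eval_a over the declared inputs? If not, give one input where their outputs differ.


Try a=-1, b=-1.
eval_a: tmp := 0 | tot := -4 | tmp := 8 | result 8
eval_b: tmp := -2 | acc := 5 | tmp := -2 | result 13
8 vs 13 — the two versions disagree here.
verdict: not equivalent; witness: a=-1, b=-1


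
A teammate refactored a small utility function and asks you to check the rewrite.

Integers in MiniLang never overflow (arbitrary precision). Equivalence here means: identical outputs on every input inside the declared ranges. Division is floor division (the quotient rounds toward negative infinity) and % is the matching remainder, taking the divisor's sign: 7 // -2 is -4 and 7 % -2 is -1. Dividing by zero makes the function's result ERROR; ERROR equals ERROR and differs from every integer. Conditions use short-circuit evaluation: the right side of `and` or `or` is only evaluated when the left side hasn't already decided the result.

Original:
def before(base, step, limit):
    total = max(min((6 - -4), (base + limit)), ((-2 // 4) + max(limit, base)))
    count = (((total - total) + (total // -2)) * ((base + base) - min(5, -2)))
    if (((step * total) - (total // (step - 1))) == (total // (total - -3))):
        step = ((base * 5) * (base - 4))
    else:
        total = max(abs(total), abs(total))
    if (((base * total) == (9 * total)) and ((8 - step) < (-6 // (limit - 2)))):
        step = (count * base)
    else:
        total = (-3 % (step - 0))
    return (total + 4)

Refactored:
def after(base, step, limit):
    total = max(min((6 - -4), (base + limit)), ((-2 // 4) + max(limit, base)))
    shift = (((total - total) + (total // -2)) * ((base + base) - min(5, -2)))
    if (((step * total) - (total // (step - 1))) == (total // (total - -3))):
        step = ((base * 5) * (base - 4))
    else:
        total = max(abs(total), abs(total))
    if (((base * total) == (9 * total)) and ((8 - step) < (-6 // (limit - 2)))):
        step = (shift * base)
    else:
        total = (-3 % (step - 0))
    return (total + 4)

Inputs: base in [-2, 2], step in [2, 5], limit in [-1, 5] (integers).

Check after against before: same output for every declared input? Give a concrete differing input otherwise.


Behavior is preserved: although local variable names differ, the outputs never diverge.
Spot check at base=-1, step=5, limit=0 — before: total becomes -1; next count becomes 0; next (((step * total) - (total // (step - 1))) == (total // (total - -3))) evaluates to false; next total becomes 1; next (((base * total) == (9 * total)) and ((8 - step) < (-6 // (limit - 2)))) evaluates to false; next total becomes 2; next final value 6. after: total becomes -1; next shift becomes 0; next (((step * total) - (total // (step - 1))) == (total // (total - -3))) evaluates to false; next total becomes 1; next (((base * total) == (9 * total)) and ((8 - step) < (-6 // (limit - 2)))) evaluates to false; next total becomes 2; next final value 6. Both give 6.
Every one of the 140 inputs gives matching results.
verdict: equivalent


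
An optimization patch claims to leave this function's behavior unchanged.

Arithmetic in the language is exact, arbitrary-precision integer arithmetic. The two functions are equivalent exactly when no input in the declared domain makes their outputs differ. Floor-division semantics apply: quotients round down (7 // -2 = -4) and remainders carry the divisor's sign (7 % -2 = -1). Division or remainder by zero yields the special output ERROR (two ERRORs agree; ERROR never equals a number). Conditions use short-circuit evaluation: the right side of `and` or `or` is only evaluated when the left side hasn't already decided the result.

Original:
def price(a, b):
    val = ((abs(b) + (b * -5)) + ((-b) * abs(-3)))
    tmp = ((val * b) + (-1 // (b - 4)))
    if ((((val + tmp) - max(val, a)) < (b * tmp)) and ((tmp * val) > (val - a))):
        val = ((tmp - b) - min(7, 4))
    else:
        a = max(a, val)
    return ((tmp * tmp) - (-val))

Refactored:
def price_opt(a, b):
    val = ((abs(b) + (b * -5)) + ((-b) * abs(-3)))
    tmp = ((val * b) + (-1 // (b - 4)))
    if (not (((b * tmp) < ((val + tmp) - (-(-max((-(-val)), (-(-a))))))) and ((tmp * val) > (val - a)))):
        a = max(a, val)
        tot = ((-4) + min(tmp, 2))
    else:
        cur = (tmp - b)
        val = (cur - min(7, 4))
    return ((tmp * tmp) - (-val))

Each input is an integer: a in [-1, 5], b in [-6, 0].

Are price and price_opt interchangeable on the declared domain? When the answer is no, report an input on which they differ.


Evaluate both at a=1, b=0.
price: val = 0; tmp = 0; ((((val + tmp) - max(val, a)) < (b * tmp)) and ((tmp * val) > (val - a))) -> true; val = -4; return -4
price_opt: val = 0; tmp = 0; (not (((b * tmp) < ((val + tmp) - (-(-max((-(-val)), (-(-a))))))) and ((tmp * val) > (val - a)))) -> true; a = 1; tot = -4; return 0
-4 against 0: the behavior changed.
verdict: not equivalent; witness: a=1, b=0


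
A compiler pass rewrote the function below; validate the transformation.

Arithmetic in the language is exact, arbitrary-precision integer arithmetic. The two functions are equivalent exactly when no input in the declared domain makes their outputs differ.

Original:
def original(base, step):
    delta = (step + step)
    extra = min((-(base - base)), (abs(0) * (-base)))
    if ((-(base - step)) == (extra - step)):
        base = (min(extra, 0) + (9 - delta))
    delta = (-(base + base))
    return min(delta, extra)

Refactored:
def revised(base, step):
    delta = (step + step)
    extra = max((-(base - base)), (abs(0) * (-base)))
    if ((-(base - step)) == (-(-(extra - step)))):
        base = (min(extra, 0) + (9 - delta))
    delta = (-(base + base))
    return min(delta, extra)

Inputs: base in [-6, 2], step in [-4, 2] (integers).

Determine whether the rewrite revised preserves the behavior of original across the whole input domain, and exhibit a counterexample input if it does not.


Equivalent. Although `min((-(base - base)), (abs(0) * (-base)))` became `max((-(base - base)), (abs(0) * (-base)))`, no input in the stated domain can expose it.
Across all 63 domain points the two functions coincide.
Spot check at base=1, step=-1 — original: delta becomes -2; next extra becomes 0; next ((-(base - step)) == (extra - step)) evaluates to false; next delta becomes -2; next final value -2. revised: delta becomes -2; next extra becomes 0; next ((-(base - step)) == (-(-(extra - step)))) evaluates to false; next delta becomes -2; next final value -2. Both give -2.
verdict: equivalent


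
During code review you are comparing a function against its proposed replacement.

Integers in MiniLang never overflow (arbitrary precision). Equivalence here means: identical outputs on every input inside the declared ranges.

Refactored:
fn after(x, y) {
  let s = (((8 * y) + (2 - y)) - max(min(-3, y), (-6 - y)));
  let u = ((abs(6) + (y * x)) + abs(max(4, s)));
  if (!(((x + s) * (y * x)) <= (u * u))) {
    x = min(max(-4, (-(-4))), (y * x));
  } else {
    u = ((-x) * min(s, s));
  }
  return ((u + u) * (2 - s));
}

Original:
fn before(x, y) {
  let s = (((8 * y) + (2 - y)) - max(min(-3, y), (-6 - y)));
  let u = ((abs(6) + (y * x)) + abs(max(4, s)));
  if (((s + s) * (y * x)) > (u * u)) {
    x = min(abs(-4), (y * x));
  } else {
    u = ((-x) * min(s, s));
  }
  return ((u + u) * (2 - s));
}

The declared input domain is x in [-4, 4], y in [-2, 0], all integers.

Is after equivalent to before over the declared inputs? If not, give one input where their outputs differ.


Run the pair on x=2, y=-2.
before: s becomes -9; next u becomes 6; next (((s + s) * (y * x)) > (u * u)) evaluates to true; next x becomes -4; next final value 132
after: s becomes -9; next u becomes 6; next (!(((x + s) * (y * x)) <= (u * u))) evaluates to false; next u becomes 18; next final value 396
132 and 396 differ, so these are not the same function on this domain.
verdict: not equivalent; witness: x=2, y=-2


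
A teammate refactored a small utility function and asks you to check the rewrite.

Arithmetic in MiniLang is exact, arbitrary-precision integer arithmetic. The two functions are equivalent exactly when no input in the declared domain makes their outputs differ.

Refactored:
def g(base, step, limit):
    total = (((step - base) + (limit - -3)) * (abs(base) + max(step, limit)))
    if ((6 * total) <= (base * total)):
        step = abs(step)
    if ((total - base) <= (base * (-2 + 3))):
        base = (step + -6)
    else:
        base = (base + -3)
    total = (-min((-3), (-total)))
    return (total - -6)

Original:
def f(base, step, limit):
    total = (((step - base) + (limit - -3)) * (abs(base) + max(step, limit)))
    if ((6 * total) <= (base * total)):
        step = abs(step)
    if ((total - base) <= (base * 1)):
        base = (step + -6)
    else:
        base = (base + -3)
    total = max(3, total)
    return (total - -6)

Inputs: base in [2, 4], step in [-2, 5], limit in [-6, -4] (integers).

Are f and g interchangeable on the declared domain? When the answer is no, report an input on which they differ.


Side by side, the visible changes include: arithmetic usage differs; also constant usage differs; also min/max/abs usage differs.
As a probe, take base=2, step=3, limit=-5: f runs total := -5 | ((6 * total) <= (base * total)): true | step := 3 | ((total - base) <= (base * 1)): true | base := -3 | total := 3 | result 9; g runs total := -5 | ((6 * total) <= (base * total)): true | step := 3 | ((total - base) <= (base * (-2 + 3))): true | base := -3 | total := 3 | result 9; both end at 9.
Every one of the 72 inputs gives matching results.
verdict: equivalent


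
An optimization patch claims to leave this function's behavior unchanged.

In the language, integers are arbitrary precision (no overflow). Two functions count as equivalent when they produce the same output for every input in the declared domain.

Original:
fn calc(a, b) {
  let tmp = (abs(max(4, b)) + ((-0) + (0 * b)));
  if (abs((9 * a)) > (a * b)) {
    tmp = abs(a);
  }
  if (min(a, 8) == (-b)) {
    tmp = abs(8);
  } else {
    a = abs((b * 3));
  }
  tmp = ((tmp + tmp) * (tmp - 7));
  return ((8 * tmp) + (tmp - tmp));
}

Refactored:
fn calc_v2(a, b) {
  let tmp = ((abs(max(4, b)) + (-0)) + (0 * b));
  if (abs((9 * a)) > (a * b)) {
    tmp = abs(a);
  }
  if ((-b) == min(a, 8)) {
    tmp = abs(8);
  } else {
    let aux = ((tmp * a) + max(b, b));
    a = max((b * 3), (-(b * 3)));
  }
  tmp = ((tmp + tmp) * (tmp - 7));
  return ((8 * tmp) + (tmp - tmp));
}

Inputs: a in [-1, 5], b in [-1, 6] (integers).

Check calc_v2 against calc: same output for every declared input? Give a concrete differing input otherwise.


Comparing the listings, the differences include: constant usage differs, and local variable names differ, and min/max/abs usage differs, and statement counts differ, and arithmetic usage differs.
One worked example (a=0, b=1) — calc: tmp := 4 | (abs((9 * a)) > (a * b)): false | (min(a, 8) == (-b)): false | a := 3 | tmp := -24 | result -192; calc_v2: tmp := 4 | (abs((9 * a)) > (a * b)): false | ((-b) == min(a, 8)): false | aux := 1 | a := 3 | tmp := -24 | result -192; agreement on -192.
Checked all 56 inputs in the declared domain: the outputs agree on every one.
verdict: equivalent


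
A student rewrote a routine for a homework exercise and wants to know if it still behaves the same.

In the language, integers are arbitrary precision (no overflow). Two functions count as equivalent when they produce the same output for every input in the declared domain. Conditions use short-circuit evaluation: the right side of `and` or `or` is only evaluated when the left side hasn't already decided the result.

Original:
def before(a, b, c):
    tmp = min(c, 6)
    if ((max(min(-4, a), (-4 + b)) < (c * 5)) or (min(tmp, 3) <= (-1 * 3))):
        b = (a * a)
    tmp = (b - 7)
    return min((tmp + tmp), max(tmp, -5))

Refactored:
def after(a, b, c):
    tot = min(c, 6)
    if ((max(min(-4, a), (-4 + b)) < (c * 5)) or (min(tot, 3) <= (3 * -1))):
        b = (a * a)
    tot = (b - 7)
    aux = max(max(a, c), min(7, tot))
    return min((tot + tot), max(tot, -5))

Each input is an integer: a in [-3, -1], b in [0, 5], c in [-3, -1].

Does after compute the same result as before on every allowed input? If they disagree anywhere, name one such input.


Although min/max/abs usage differs; also statement counts differ; also local variable names differ; also constant usage differs, 54/54 inputs agree.
verdict: equivalent


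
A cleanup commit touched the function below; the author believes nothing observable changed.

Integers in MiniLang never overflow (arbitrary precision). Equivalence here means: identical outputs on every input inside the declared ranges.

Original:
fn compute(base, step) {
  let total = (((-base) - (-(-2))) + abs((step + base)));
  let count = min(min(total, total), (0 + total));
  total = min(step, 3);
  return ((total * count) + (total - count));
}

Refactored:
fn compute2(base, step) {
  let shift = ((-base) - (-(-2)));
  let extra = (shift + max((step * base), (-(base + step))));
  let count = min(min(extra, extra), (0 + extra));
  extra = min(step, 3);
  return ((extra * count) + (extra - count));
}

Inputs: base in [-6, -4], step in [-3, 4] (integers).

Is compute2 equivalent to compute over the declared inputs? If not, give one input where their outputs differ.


Take base=-6, step=-3.
compute: total becomes 13; next count becomes 13; next total becomes -3; next final value -55
compute2: shift becomes 4; next extra becomes 22; next count becomes 22; next extra becomes -3; next final value -91
-55 and -91 differ, so these are not the same function on this domain.
verdict: not equivalent; witness: base=-6, step=-3


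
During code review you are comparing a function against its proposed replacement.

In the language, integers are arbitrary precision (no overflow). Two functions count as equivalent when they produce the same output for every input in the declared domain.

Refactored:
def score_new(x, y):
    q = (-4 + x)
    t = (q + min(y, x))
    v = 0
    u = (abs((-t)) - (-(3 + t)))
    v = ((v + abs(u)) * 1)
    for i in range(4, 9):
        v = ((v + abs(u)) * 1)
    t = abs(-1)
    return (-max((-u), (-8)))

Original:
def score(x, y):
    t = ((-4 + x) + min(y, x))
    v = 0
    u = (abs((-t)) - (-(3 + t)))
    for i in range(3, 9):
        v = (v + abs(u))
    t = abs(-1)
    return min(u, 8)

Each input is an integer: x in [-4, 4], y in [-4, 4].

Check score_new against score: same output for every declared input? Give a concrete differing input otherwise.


Side by side, the visible changes include: constant usage differs, plus statement counts differ, plus min/max/abs usage differs, plus local variable names differ, plus loop structure differs, plus arithmetic usage differs.
One worked example (x=-4, y=3) — score: t = -12; v = 0; u = 3; [i=3]; v = 3; [i=4]; v = 6; [i=5]; v = 9; [i=6]; v = 12; [i=7]; v = 15; [i=8]; v = 18; t = 1; return 3; score_new: q = -8; t = -12; v = 0; u = 3; v = 3; [i=4]; v = 6; [i=5]; v = 9; [i=6]; v = 12; [i=7]; v = 15; [i=8]; v = 18; t = 1; return 3; agreement on 3.
An exhaustive pass over the 81 declared inputs shows identical outputs.
verdict: equivalent


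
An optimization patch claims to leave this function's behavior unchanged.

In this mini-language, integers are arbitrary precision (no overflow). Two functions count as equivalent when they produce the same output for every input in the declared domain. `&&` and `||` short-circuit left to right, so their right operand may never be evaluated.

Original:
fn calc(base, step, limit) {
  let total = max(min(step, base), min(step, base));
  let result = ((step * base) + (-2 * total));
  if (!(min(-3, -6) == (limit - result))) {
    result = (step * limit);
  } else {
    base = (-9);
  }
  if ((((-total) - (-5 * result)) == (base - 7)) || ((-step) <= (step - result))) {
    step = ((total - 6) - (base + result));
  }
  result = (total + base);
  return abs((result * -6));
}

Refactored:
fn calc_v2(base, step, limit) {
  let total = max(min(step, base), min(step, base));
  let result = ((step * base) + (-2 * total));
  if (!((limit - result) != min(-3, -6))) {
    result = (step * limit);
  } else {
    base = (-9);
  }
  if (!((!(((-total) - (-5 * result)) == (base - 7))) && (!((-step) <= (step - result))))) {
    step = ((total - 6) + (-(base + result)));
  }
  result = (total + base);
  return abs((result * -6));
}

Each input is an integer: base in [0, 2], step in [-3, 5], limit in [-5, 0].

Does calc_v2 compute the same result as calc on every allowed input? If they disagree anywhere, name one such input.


Run the pair on base=0, step=-3, limit=-5.
calc: total := -3 | result := 6 | (!(min(-3, -6) == (limit - result))): true | result := 15 | ((((-total) - (-5 * result)) == (base - 7)) || ((-step) <= (step - result))): false | result := -3 | result 18
calc_v2: total := -3 | result := 6 | (!((limit - result) != min(-3, -6))): false | base := -9 | (!((!(((-total) - (-5 * result)) == (base - 7))) && (!((-step) <= (step - result))))): false | result := -12 | result 72
18 vs 72 — the two versions disagree here.
verdict: not equivalent; witness: base=0, step=-3, limit=-5


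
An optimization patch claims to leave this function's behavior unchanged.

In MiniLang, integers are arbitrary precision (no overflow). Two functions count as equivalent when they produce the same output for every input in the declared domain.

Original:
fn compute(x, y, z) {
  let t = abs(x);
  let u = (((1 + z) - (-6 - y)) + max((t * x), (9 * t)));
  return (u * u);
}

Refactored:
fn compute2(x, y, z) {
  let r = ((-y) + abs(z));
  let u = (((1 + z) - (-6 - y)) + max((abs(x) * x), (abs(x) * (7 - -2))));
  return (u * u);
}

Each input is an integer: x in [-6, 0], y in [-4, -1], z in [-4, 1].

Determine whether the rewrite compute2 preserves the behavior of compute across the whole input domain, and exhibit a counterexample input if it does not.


Beyond behavior-preserving changes, the revision adds an assignment to `r` whose value nothing reads; all 168 inputs agree.
verdict: equivalent


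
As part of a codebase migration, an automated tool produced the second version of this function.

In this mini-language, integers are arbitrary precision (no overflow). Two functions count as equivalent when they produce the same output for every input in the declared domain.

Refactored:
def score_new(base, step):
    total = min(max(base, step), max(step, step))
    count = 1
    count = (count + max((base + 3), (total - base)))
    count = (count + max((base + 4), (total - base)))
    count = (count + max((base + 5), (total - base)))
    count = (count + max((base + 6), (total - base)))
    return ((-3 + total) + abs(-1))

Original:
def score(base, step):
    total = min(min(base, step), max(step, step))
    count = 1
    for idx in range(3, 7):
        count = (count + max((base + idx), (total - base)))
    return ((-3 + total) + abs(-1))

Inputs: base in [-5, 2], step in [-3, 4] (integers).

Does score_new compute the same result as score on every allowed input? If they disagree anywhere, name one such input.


On input base=-5, step=-3, score returns -7 while score_new returns -5.
verdict: not equivalent; witness: base=-5, step=-3


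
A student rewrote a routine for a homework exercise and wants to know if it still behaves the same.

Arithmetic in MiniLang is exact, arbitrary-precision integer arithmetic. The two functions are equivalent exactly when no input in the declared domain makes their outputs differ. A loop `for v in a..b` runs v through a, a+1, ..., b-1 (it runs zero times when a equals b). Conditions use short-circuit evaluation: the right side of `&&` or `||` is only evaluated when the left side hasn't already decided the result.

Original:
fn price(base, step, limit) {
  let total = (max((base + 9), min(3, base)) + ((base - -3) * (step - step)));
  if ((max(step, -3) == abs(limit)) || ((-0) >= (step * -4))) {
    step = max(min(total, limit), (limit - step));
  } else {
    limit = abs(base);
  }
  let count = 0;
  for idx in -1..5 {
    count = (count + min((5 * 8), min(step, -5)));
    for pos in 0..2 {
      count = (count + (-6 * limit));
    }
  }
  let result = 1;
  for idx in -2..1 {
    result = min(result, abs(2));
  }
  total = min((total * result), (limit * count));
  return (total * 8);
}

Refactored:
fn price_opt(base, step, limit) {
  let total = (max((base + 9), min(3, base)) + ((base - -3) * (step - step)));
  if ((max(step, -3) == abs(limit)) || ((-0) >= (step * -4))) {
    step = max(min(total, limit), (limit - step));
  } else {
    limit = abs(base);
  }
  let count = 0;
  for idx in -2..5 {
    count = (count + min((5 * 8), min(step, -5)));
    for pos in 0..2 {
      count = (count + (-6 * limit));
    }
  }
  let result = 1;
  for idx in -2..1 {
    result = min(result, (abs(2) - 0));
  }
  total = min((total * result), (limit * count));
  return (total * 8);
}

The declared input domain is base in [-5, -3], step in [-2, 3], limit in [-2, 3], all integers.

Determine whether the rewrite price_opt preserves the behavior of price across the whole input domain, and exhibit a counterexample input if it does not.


At base=-5, step=-2, limit=-2: price gives -15600, price_opt gives -18200.
verdict: not equivalent; witness: base=-5, step=-2, limit=-2


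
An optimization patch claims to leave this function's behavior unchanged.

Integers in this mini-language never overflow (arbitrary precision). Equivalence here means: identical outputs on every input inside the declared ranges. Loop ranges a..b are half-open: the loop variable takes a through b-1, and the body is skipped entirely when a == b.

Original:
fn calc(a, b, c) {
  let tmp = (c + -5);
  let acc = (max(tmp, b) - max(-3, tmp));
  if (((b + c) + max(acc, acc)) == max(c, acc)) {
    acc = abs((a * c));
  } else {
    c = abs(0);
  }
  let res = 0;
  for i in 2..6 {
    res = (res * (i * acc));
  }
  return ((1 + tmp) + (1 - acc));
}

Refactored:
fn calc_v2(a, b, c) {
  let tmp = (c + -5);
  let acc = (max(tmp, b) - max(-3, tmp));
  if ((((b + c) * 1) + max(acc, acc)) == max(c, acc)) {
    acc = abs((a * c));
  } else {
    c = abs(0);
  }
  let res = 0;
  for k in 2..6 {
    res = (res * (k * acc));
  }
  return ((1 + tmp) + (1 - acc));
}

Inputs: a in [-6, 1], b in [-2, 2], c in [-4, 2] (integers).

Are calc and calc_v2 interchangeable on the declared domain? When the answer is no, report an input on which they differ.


The two versions differ — the changes include arithmetic usage differs, constant usage differs, local variable names differ.
Spot check at a=-3, b=1, c=2 — calc: tmp=-3, then acc=4, then (((b + c) + max(acc, acc)) == max(c, acc)) is false, then c=0, then res=0, then (i=2), then res=0, then (i=3), then res=0, then (i=4), then res=0, then (i=5), then res=0, then returns -5. calc_v2: tmp=-3, then acc=4, then ((((b + c) * 1) + max(acc, acc)) == max(c, acc)) is false, then c=0, then res=0, then (k=2), then res=0, then (k=3), then res=0, then (k=4), then res=0, then (k=5), then res=0, then returns -5. Both give -5.
Every one of the 280 inputs gives matching results.
verdict: equivalent
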